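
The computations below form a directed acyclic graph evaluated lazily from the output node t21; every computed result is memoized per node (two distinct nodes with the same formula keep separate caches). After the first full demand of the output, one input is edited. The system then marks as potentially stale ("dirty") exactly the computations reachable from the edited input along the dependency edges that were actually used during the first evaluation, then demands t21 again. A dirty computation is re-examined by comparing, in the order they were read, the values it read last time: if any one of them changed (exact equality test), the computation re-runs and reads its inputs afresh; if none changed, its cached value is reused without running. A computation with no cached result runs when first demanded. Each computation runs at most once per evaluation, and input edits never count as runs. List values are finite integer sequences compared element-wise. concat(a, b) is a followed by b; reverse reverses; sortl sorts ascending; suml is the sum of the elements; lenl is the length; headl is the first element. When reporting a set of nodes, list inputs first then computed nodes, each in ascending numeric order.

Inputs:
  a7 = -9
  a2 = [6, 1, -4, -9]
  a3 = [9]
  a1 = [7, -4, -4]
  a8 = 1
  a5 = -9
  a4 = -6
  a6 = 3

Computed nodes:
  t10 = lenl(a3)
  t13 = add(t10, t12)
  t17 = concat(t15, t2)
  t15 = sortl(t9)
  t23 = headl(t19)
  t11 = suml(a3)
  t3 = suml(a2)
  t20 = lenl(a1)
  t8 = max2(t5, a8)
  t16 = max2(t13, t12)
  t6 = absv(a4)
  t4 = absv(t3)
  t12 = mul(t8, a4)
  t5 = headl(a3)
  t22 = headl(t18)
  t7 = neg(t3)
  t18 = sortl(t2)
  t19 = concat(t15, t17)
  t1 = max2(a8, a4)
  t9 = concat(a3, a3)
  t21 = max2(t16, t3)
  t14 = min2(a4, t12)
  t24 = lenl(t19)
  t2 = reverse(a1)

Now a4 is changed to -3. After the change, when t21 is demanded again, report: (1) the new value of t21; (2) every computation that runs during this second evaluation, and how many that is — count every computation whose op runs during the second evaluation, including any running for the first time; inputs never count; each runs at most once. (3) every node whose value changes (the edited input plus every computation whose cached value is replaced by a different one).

First demand of the output computes:
  t3 = suml([6, 1, -4, -9]) = -6
  t5 = headl([9]) = 9
  t8 = max2(9, 1) = 9
  t10 = lenl([9]) = 1
  t12 = mul(9, -6) = -54
  t13 = add(1, -54) = -53
  t16 = max2(-53, -54) = -53
  t21 = max2(-53, -6) = -6

After the edit, cleaning proceeds:
  t12: a read changed (a4 -6->-3) — executes, giving -27.
  t13: a read changed (t12 -54->-27) — executes, giving -26.
  t16: a read changed (t13 -53->-26; t12 -54->-27) — executes, giving -26.
  t21: a read changed (t16 -53->-26) — executes, giving -6 — identical to its old value.

Demanding t21 again yields -6.
4 computations run: t12, t13, t16, t21.
The nodes whose values change: a4, t12, t13, t16.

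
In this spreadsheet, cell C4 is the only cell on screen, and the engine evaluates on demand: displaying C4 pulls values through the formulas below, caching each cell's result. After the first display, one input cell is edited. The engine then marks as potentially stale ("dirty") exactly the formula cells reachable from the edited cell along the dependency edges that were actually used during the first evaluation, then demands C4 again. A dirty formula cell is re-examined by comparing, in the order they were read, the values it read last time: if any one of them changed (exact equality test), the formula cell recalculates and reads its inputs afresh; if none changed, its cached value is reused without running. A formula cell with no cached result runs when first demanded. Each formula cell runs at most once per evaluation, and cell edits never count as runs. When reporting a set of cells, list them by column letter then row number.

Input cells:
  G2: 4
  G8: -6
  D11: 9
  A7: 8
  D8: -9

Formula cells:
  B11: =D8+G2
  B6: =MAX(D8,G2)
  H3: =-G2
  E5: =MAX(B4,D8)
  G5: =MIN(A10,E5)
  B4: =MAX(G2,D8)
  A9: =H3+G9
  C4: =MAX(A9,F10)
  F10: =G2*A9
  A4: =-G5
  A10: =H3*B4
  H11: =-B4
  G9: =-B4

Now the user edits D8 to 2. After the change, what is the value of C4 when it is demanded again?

Initial pass — values computed on the first demand:
  B4 = MAX(4, -9) = 4
  G9 = -(4) = -4
  H3 = -(4) = -4
  A9 = -4 + -4 = -8
  F10 = 4 * -8 = -32
  C4 = MAX(-8, -32) = -8

Second demand — change propagation:
  B4: re-runs because D8 -9->2; new result 4 (unchanged).
  G9: re-examined; everything it read last time is the same (B4 unchanged) — cache -4 kept, no run.
  A9: re-examined; everything it read last time is the same (H3 unchanged, G9 unchanged) — cache -8 kept, no run.
  F10: re-examined; everything it read last time is the same (G2 unchanged, A9 unchanged) — cache -32 kept, no run.
  C4: re-examined; everything it read last time is the same (A9 unchanged, F10 unchanged) — cache -8 kept, no run.

The important point: B4 recomputes to an identical value, and the output ends up unchanged.

C4 now evaluates to -8.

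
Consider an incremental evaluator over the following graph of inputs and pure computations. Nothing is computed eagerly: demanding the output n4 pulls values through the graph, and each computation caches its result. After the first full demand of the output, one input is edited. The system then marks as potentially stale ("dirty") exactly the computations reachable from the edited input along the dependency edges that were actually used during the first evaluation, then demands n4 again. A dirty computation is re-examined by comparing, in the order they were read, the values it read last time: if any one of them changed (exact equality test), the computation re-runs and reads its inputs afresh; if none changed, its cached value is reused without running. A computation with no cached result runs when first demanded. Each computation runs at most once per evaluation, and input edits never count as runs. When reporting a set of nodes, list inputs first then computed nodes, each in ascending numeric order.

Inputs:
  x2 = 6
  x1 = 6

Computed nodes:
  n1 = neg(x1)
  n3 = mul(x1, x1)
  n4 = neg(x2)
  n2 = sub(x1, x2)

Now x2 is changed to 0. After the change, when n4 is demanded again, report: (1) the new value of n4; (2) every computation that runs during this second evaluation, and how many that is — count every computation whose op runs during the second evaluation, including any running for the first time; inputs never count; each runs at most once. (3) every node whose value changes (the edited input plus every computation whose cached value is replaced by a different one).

Initial pass — values computed on the first demand:
  n4 = neg(6) = -6

Second demand — change propagation:
  n4: re-runs because x2 6->0; new result 0.

n4 now evaluates to 0.
Run set: n4 (1 run).
Changed values: x2, n4.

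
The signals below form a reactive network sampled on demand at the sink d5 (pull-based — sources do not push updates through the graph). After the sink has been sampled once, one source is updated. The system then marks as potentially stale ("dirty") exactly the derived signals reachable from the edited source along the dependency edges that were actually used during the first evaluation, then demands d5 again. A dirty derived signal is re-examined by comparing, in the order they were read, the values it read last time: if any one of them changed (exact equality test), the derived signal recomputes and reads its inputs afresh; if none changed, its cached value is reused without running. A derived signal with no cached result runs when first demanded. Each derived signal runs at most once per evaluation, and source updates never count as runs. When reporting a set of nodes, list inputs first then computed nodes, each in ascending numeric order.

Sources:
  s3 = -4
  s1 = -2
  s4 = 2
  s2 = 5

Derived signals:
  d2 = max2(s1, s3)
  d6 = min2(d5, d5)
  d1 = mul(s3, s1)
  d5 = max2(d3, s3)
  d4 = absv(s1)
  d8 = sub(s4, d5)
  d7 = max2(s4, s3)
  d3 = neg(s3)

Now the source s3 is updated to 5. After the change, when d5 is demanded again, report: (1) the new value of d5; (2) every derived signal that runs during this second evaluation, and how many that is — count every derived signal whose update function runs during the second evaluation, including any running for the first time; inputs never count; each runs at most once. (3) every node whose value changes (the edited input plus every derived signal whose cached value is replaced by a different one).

Initial pass — values computed on the first demand:
  d3 = neg(-4) = 4
  d5 = max2(4, -4) = 4

Second demand — change propagation:
  d3: re-runs because s3 -4->5; new result -5.
  d5: re-runs because d3 4->-5; s3 -4->5; new result 5.

d5 now evaluates to 5.
Run set: d3, d5 (2 run).
Changed values: s3, d3, d5.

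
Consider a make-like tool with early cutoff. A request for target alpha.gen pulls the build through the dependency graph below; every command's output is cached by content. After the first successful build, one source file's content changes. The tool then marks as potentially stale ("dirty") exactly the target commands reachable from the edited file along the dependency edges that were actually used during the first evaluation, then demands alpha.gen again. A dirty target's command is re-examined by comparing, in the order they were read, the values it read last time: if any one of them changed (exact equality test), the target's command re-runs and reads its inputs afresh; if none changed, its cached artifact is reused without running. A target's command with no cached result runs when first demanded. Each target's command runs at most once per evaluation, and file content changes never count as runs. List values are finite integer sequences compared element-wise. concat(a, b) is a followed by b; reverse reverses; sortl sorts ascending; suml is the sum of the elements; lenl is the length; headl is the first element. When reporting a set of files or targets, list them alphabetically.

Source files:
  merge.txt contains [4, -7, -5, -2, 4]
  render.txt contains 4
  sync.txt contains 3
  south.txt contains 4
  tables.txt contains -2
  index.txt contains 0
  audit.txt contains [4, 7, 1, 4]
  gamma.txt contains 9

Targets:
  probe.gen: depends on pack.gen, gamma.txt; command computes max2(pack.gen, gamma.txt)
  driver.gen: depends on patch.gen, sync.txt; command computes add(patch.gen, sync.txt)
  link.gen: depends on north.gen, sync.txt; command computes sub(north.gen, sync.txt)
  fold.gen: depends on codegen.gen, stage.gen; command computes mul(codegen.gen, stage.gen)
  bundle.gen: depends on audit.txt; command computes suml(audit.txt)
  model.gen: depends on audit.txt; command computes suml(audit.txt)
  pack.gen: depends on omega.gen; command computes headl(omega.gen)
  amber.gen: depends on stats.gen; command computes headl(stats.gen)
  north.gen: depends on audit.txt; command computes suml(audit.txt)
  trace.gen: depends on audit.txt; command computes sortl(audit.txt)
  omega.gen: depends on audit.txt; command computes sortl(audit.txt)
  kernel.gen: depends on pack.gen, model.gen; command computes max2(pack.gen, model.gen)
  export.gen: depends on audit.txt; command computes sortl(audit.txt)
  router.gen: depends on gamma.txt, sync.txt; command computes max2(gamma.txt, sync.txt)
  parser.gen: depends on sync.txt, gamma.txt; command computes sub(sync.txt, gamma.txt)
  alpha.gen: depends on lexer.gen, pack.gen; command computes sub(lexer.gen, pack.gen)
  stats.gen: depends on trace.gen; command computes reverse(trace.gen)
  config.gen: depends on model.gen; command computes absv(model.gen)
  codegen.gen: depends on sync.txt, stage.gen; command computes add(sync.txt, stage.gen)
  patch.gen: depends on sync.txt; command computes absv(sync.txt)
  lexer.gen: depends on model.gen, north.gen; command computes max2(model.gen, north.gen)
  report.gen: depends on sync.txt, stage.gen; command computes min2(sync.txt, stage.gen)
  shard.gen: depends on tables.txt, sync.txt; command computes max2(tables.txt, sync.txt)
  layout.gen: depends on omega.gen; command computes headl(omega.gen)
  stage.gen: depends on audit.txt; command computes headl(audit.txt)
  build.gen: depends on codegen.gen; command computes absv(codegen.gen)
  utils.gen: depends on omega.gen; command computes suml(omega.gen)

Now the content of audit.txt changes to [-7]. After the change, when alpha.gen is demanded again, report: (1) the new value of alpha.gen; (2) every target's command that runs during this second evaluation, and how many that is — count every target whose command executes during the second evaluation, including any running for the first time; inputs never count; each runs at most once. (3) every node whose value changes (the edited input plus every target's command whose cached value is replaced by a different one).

First demand of the output computes:
  model.gen = suml([4, 7, 1, 4]) = 16
  north.gen = suml([4, 7, 1, 4]) = 16
  lexer.gen = max2(16, 16) = 16
  omega.gen = sortl([4, 7, 1, 4]) = [1, 4, 4, 7]
  pack.gen = headl([1, 4, 4, 7]) = 1
  alpha.gen = sub(16, 1) = 15

After the edit, cleaning proceeds:
  model.gen: a read changed (audit.txt [4, 7, 1, 4]->[-7]) — executes, giving -7.
  north.gen: a read changed (audit.txt [4, 7, 1, 4]->[-7]) — executes, giving -7.
  lexer.gen: a read changed (model.gen 16->-7; north.gen 16->-7) — executes, giving -7.
  omega.gen: a read changed (audit.txt [4, 7, 1, 4]->[-7]) — executes, giving [-7].
  pack.gen: a read changed (omega.gen [1, 4, 4, 7]->[-7]) — executes, giving -7.
  alpha.gen: a read changed (lexer.gen 16->-7; pack.gen 1->-7) — executes, giving 0.

Demanding alpha.gen again yields 0.
6 target commands run: alpha.gen, lexer.gen, model.gen, north.gen, omega.gen, pack.gen.
The nodes whose values change: alpha.gen, audit.txt, lexer.gen, model.gen, north.gen, omega.gen, pack.gen.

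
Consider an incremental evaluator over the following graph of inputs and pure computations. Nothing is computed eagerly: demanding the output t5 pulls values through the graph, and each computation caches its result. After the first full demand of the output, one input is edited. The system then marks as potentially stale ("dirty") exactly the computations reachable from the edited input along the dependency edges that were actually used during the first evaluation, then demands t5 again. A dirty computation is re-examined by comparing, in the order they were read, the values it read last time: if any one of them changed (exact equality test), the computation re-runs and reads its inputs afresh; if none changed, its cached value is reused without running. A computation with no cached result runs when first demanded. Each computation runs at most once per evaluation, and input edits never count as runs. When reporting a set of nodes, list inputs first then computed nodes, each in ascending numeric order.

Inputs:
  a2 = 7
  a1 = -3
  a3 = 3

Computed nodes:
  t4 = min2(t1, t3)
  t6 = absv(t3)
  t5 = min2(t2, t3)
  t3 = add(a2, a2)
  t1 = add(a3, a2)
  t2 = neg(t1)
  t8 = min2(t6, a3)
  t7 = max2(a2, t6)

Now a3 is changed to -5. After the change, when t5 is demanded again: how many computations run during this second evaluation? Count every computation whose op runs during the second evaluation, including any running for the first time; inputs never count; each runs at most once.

Run set: t1, t2, t5 (3 run).

Initial pass — values computed on the first demand:
  t1 = add(3, 7) = 10
  t2 = neg(10) = -10
  t3 = add(7, 7) = 14
  t5 = min2(-10, 14) = -10

Second demand — change propagation:
  t1: re-runs because a3 3->-5; new result 2.
  t2: re-runs because t1 10->2; new result -2.
  t5: re-runs because t2 -10->-2; new result -2.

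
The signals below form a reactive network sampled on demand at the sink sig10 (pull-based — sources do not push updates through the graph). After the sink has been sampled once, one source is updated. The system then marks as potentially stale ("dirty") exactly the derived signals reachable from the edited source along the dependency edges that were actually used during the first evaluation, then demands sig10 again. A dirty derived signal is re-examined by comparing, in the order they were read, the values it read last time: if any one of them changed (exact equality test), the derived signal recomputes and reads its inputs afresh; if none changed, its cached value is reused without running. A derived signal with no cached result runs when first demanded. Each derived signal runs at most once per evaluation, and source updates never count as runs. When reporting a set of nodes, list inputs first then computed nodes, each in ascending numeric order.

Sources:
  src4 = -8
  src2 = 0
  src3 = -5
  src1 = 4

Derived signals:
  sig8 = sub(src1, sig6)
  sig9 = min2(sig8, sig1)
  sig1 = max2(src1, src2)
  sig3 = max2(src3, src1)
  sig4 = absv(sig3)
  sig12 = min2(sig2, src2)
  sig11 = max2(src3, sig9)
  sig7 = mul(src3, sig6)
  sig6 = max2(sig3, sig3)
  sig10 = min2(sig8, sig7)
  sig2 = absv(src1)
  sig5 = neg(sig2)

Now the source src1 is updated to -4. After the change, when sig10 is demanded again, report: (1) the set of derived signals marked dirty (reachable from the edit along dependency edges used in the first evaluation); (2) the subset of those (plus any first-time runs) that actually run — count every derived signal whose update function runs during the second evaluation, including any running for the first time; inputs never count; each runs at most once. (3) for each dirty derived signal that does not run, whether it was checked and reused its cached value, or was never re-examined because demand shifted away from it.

Initial pass — values computed on the first demand:
  sig3 = max2(-5, 4) = 4
  sig6 = max2(4, 4) = 4
  sig7 = mul(-5, 4) = -20
  sig8 = sub(4, 4) = 0
  sig10 = min2(0, -20) = -20

Second demand — change propagation:
  sig3: re-runs because src1 4->-4; new result -4.
  sig6: re-runs because sig3 4->-4; sig3 4->-4; new result -4.
  sig7: re-runs because sig6 4->-4; new result 20.
  sig8: re-runs because src1 4->-4; sig6 4->-4; new result 0 (unchanged).
  sig10: re-runs because sig7 -20->20; new result 0.

Dirty set: sig3, sig6, sig7, sig8, sig10.
Run set: sig3, sig6, sig7, sig8, sig10 (5 run).
All dirty derived signals ended up running.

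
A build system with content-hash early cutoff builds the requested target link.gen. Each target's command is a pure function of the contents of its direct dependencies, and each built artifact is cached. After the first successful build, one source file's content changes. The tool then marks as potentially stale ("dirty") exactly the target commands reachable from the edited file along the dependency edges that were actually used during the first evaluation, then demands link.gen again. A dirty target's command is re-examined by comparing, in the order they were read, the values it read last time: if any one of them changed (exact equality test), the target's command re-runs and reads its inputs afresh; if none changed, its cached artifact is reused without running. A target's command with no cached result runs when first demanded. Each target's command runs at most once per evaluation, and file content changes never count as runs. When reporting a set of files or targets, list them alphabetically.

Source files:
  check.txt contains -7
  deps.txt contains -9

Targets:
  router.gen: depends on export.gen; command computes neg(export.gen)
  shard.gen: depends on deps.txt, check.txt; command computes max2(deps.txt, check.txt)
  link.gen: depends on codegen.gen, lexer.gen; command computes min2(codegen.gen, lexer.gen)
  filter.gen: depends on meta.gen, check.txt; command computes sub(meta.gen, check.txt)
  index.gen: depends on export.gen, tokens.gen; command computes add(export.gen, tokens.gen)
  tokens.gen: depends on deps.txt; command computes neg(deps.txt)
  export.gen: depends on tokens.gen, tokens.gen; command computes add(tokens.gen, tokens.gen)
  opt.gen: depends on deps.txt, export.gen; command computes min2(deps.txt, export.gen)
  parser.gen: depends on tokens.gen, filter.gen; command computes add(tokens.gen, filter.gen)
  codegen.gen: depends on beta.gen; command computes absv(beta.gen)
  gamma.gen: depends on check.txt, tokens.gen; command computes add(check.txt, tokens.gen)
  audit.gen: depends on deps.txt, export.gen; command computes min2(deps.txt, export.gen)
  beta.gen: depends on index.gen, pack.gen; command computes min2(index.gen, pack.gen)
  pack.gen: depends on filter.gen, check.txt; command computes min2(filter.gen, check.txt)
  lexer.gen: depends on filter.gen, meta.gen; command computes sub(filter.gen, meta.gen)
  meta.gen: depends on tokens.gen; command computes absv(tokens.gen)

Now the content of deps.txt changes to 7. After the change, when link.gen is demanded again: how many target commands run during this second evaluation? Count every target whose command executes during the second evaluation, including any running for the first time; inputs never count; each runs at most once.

Target commands that run: beta.gen, codegen.gen, export.gen, filter.gen, index.gen, lexer.gen, link.gen, meta.gen, pack.gen, tokens.gen — 10 in total.

First evaluation (everything demanded from the output):
  tokens.gen = neg(-9) = 9
  export.gen = add(9, 9) = 18
  index.gen = add(18, 9) = 27
  meta.gen = absv(9) = 9
  filter.gen = sub(9, -7) = 16
  lexer.gen = sub(16, 9) = 7
  pack.gen = min2(16, -7) = -7
  beta.gen = min2(27, -7) = -7
  codegen.gen = absv(-7) = 7
  link.gen = min2(7, 7) = 7

Propagation after the edit:
  tokens.gen: runs — deps.txt -9->7; result -7.
  export.gen: runs — tokens.gen 9->-7; tokens.gen 9->-7; result -14.
  index.gen: runs — export.gen 18->-14; tokens.gen 9->-7; result -21.
  meta.gen: runs — tokens.gen 9->-7; result 7.
  filter.gen: runs — meta.gen 9->7; result 14.
  lexer.gen: runs — filter.gen 16->14; meta.gen 9->7; result 7 (same value as before).
  pack.gen: runs — filter.gen 16->14; result -7 (same value as before).
  beta.gen: runs — index.gen 27->-21; result -21.
  codegen.gen: runs — beta.gen -7->-21; result 21.
  link.gen: runs — codegen.gen 7->21; result 7 (same value as before).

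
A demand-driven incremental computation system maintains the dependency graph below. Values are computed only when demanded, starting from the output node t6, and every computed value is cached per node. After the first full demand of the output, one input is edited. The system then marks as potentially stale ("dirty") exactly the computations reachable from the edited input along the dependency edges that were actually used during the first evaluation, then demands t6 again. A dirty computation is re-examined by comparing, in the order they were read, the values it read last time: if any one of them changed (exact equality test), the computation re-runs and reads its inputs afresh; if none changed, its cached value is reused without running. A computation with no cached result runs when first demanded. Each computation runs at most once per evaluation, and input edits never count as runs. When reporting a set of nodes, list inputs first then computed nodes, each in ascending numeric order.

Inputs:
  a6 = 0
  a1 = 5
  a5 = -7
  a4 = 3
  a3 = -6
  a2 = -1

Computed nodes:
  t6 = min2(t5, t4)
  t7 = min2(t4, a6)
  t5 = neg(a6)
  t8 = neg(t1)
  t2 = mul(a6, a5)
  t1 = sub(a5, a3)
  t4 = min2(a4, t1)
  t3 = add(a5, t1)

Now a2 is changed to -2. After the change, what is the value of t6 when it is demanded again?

First evaluation (everything demanded from the output):
  t1 = sub(-7, -6) = -1
  t4 = min2(3, -1) = -1
  t5 = neg(0) = 0
  t6 = min2(0, -1) = -1

Propagation after the edit:
  a2 feeds no computation that the output demands — nothing is marked dirty and nothing runs.

Key observation: a2 is never demanded by the output, so the edit triggers no recomputation at all.

New value of t6: -1.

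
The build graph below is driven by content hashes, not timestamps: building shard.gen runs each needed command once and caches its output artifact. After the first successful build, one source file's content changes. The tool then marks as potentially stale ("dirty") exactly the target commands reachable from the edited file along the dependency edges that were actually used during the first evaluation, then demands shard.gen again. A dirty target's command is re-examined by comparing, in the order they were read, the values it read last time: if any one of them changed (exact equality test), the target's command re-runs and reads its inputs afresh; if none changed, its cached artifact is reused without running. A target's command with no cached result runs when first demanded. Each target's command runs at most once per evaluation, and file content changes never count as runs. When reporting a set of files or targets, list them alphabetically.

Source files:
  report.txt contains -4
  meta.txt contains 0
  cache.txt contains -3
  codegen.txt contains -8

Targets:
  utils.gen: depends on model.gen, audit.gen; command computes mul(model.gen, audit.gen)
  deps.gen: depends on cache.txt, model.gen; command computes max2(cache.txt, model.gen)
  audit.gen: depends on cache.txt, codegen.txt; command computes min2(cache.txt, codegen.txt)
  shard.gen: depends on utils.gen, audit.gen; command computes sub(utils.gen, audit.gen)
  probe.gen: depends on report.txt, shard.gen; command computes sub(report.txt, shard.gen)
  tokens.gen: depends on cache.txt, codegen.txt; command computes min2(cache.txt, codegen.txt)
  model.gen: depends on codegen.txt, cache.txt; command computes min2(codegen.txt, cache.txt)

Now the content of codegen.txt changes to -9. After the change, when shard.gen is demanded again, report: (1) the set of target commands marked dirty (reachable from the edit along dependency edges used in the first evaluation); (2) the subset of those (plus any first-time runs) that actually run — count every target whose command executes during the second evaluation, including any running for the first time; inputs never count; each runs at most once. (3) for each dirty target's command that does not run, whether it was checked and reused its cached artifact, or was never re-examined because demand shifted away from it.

Initial pass — values computed on the first demand:
  audit.gen = min2(-3, -8) = -8
  model.gen = min2(-8, -3) = -8
  utils.gen = mul(-8, -8) = 64
  shard.gen = sub(64, -8) = 72

Second demand — change propagation:
  audit.gen: re-runs because codegen.txt -8->-9; new result -9.
  model.gen: re-runs because codegen.txt -8->-9; new result -9.
  utils.gen: re-runs because model.gen -8->-9; audit.gen -8->-9; new result 81.
  shard.gen: re-runs because utils.gen 64->81; audit.gen -8->-9; new result 90.

Dirty set: audit.gen, model.gen, shard.gen, utils.gen.
Run set: audit.gen, model.gen, shard.gen, utils.gen (4 run).
All dirty target commands ended up running.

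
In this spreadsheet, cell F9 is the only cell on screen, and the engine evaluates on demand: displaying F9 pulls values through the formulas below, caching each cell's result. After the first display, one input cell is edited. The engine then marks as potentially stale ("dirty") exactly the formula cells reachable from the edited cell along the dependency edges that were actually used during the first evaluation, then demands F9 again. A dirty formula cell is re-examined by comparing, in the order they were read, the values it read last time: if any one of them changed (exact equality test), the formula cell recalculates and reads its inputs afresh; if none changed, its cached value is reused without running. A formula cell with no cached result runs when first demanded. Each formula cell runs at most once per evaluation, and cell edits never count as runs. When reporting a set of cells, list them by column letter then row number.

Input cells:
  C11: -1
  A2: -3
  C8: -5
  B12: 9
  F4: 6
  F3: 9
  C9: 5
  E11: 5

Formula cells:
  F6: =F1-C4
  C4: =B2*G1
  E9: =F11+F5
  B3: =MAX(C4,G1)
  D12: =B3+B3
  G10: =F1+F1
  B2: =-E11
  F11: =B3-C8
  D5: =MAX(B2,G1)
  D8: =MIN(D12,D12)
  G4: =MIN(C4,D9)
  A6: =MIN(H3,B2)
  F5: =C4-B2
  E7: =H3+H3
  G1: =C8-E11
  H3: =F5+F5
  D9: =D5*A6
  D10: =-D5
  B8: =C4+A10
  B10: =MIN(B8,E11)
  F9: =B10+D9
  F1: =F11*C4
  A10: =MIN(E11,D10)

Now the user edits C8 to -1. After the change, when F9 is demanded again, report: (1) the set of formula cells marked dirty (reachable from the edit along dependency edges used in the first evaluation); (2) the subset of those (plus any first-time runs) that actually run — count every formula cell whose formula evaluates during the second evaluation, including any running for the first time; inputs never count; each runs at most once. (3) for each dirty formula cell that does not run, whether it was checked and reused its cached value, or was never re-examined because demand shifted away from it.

Dirty set: A6, A10, B8, B10, C4, D5, D9, D10, F5, F9, G1, H3.
Run set: A6, B8, B10, C4, D5, F5, G1, H3 (8 run).
Re-examined without running (cache reused): A10, D9, D10, F9.
The important point: at D10 every value read last time is unchanged, so the dirty flag clears without a run.

Initial pass — values computed on the first demand:
  B2 = -(5) = -5
  G1 = -5 - 5 = -10
  C4 = -5 * -10 = 50
  D5 = MAX(-5, -10) = -5
  D10 = -(-5) = 5
  A10 = MIN(5, 5) = 5
  B8 = 50 + 5 = 55
  B10 = MIN(55, 5) = 5
  F5 = 50 - -5 = 55
  H3 = 55 + 55 = 110
  A6 = MIN(110, -5) = -5
  D9 = -5 * -5 = 25
  F9 = 5 + 25 = 30

Second demand — change propagation:
  G1: re-runs because C8 -5->-1; new result -6.
  C4: re-runs because G1 -10->-6; new result 30.
  D5: re-runs because G1 -10->-6; new result -5 (unchanged).
  D10: re-examined; everything it read last time is the same (D5 unchanged) — cache 5 kept, no run.
  A10: re-examined; everything it read last time is the same (E11 unchanged, D10 unchanged) — cache 5 kept, no run.
  B8: re-runs because C4 50->30; new result 35.
  B10: re-runs because B8 55->35; new result 5 (unchanged).
  F5: re-runs because C4 50->30; new result 35.
  H3: re-runs because F5 55->35; F5 55->35; new result 70.
  A6: re-runs because H3 110->70; new result -5 (unchanged).
  D9: re-examined; everything it read last time is the same (D5 unchanged, A6 unchanged) — cache 25 kept, no run.
  F9: re-examined; everything it read last time is the same (B10 unchanged, D9 unchanged) — cache 30 kept, no run.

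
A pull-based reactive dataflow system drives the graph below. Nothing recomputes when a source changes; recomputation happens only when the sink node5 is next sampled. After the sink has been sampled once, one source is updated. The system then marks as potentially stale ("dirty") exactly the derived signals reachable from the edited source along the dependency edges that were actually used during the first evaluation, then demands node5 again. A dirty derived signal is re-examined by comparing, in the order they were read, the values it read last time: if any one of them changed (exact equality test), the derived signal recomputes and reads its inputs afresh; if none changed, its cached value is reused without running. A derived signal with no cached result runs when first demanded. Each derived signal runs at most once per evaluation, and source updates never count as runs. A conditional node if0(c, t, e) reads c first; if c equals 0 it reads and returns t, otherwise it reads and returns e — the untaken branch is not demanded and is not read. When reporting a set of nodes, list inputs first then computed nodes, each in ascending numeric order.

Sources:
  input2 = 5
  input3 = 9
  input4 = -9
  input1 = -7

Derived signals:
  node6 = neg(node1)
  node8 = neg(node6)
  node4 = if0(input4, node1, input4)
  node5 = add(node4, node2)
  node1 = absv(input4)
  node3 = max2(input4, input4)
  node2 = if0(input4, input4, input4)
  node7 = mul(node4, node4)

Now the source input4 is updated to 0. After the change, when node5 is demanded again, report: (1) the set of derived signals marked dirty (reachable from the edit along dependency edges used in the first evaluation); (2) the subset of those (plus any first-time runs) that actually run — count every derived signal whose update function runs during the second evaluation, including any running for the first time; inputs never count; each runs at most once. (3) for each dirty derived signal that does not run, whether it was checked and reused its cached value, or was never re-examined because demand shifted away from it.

Marked dirty: node2, node4, node5.
Derived signals that run: node1, node2, node4, node5 — 4 in total.
Every dirty derived signal ran.
Key observation: a condition flipped, so demand reaches new nodes — node1 runs for the first time.

First evaluation (everything demanded from the output):
  node2 = if0(input4=-9 -> else branch input4) = -9
  node4 = if0(input4=-9 -> else branch input4) = -9
  node5 = add(-9, -9) = -18

Propagation after the edit:
  node1: demanded for the first time — runs, produces 0.
  node2: runs — input4 -9->0; input4 -9->0; result 0.
  node4: runs — input4 -9->0; input4 -9->0; result 0.
  node5: runs — node4 -9->0; node2 -9->0; result 0.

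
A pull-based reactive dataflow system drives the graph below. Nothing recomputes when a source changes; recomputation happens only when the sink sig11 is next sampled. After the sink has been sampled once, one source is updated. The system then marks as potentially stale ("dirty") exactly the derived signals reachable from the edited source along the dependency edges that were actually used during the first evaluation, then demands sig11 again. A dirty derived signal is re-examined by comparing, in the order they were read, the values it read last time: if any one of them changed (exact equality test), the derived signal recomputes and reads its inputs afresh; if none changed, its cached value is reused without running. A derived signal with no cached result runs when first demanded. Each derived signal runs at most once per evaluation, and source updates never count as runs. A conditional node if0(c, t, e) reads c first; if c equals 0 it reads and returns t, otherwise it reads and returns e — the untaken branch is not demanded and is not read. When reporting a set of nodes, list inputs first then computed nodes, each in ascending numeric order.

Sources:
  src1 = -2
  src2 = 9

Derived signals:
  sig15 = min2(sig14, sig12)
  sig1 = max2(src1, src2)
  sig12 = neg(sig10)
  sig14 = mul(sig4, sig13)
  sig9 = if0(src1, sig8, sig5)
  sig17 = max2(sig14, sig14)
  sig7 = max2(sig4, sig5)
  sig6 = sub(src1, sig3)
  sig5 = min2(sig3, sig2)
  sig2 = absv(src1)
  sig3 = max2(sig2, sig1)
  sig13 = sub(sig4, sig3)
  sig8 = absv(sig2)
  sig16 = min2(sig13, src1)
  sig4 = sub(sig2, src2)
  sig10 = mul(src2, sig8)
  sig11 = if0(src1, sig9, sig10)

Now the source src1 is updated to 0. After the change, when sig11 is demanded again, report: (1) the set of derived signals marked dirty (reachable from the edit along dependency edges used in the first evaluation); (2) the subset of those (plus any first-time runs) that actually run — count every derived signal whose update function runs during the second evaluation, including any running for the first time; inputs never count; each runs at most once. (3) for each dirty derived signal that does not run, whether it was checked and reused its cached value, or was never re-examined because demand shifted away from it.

First evaluation (everything demanded from the output):
  sig2 = absv(-2) = 2
  sig8 = absv(2) = 2
  sig10 = mul(9, 2) = 18
  sig11 = if0(src1=-2 -> else branch sig10) = 18

Propagation after the edit:
  sig2: runs — src1 -2->0; result 0.
  sig8: runs — sig2 2->0; result 0.
  sig9: demanded for the first time — runs, produces 0.
  sig10: marked dirty but never re-examined — demand shifted away from it.
  sig11: runs — src1 -2->0; result 0.

Key observation: a condition flipped, so demand moved to the other branch — sig10 is never re-examined.

Marked dirty: sig2, sig8, sig10, sig11.
Derived signals that run: sig2, sig8, sig9, sig11 — 4 in total.
Never re-examined (demand shifted away): sig10.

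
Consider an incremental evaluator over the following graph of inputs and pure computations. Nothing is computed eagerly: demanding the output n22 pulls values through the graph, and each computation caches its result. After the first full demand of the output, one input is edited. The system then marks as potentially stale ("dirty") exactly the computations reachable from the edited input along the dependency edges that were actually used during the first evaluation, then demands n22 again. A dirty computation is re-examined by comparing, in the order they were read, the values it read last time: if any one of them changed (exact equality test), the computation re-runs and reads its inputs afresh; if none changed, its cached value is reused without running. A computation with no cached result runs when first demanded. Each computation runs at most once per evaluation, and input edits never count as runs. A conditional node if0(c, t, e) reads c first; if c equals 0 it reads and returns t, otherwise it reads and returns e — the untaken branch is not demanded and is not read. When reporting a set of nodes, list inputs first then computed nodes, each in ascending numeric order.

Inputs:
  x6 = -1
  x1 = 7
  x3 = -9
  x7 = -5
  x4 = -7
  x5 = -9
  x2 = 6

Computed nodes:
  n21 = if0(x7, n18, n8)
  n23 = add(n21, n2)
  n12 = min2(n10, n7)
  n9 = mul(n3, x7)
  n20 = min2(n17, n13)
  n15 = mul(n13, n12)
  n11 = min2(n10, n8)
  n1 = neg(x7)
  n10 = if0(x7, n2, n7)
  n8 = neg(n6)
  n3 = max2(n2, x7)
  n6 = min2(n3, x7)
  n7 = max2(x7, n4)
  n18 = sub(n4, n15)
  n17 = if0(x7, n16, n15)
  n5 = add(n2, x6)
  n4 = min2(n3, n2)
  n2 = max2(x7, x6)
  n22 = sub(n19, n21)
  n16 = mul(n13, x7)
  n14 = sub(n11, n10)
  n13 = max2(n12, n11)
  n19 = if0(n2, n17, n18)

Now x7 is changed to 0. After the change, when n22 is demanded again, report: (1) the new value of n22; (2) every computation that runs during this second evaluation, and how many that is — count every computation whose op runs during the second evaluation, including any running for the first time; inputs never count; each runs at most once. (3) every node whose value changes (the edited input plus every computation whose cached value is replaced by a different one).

Initial pass — values computed on the first demand:
  n2 = max2(-5, -1) = -1
  n3 = max2(-1, -5) = -1
  n4 = min2(-1, -1) = -1
  n6 = min2(-1, -5) = -5
  n7 = max2(-5, -1) = -1
  n8 = neg(-5) = 5
  n10 = if0(x7=-5 -> else branch n7) = -1
  n11 = min2(-1, 5) = -1
  n12 = min2(-1, -1) = -1
  n13 = max2(-1, -1) = -1
  n15 = mul(-1, -1) = 1
  n18 = sub(-1, 1) = -2
  n19 = if0(n2=-1 -> else branch n18) = -2
  n21 = if0(x7=-5 -> else branch n8) = 5
  n22 = sub(-2, 5) = -7

Second demand — change propagation:
  n2: re-runs because x7 -5->0; new result 0.
  n3: re-runs because n2 -1->0; x7 -5->0; new result 0.
  n4: re-runs because n3 -1->0; n2 -1->0; new result 0.
  n6: re-runs because n3 -1->0; x7 -5->0; new result 0.
  n7: re-runs because x7 -5->0; n4 -1->0; new result 0.
  n8: re-runs because n6 -5->0; new result 0.
  n10: re-runs because x7 -5->0; n7 -1->0; new result 0.
  n11: re-runs because n10 -1->0; n8 5->0; new result 0.
  n12: re-runs because n10 -1->0; n7 -1->0; new result 0.
  n13: re-runs because n12 -1->0; n11 -1->0; new result 0.
  n15: re-runs because n13 -1->0; n12 -1->0; new result 0.
  n16: newly demanded (no cache) — executes and yields 0.
  n17: newly demanded (no cache) — executes and yields 0.
  n18: re-runs because n4 -1->0; n15 1->0; new result 0.
  n19: re-runs because n2 -1->0; n18 -2->0; new result 0.
  n21: re-runs because x7 -5->0; n8 5->0; new result 0.
  n22: re-runs because n19 -2->0; n21 5->0; new result 0.

The important point: the flipped condition pulls in fresh nodes; n16, n17 run for the first time.

n22 now evaluates to 0.
Run set: n2, n3, n4, n6, n7, n8, n10, n11, n12, n13, n15, n16, n17, n18, n19, n21, n22 (17 run).
Changed values: x7, n2, n3, n4, n6, n7, n8, n10, n11, n12, n13, n15, n18, n19, n21, n22.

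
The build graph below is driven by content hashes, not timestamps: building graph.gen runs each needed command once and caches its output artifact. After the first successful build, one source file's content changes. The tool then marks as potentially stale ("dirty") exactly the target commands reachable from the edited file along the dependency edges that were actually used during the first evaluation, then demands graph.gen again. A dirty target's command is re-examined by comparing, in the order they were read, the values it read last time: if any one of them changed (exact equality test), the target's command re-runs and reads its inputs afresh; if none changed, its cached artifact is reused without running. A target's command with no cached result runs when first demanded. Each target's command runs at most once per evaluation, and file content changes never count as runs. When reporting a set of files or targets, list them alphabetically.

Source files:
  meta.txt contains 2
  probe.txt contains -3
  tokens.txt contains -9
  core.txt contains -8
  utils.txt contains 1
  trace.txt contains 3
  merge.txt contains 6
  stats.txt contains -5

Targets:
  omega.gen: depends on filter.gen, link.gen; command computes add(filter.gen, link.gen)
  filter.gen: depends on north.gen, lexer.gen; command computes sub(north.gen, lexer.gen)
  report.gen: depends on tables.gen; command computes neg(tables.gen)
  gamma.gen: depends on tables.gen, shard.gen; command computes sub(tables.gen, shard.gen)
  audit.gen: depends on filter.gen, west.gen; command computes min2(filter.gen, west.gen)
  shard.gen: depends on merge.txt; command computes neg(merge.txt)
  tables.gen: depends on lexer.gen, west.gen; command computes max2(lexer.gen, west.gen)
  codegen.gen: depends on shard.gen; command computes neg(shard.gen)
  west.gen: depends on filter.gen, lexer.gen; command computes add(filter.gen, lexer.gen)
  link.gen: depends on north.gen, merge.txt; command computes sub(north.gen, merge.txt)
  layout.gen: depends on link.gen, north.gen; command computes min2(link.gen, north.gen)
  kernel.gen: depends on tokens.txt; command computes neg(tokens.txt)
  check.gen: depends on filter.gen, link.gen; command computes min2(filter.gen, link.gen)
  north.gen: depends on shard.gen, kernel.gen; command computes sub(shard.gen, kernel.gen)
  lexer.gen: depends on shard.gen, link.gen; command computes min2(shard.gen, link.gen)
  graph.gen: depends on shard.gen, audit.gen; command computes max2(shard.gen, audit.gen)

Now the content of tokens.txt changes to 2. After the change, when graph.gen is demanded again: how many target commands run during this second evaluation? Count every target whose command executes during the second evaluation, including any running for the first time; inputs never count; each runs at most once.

Run set: audit.gen, filter.gen, graph.gen, kernel.gen, lexer.gen, link.gen, north.gen, west.gen (8 run).

Initial pass — values computed on the first demand:
  kernel.gen = neg(-9) = 9
  shard.gen = neg(6) = -6
  north.gen = sub(-6, 9) = -15
  link.gen = sub(-15, 6) = -21
  lexer.gen = min2(-6, -21) = -21
  filter.gen = sub(-15, -21) = 6
  west.gen = add(6, -21) = -15
  audit.gen = min2(6, -15) = -15
  graph.gen = max2(-6, -15) = -6

Second demand — change propagation:
  kernel.gen: re-runs because tokens.txt -9->2; new result -2.
  north.gen: re-runs because kernel.gen 9->-2; new result -4.
  link.gen: re-runs because north.gen -15->-4; new result -10.
  lexer.gen: re-runs because link.gen -21->-10; new result -10.
  filter.gen: re-runs because north.gen -15->-4; lexer.gen -21->-10; new result 6 (unchanged).
  west.gen: re-runs because lexer.gen -21->-10; new result -4.
  audit.gen: re-runs because west.gen -15->-4; new result -4.
  graph.gen: re-runs because audit.gen -15->-4; new result -4.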